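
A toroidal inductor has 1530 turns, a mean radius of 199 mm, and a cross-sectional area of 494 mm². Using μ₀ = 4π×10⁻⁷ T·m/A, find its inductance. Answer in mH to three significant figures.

L ≈ 1.16 mH

For a thin toroid, L = μ₀N²A/(2πR).
L = (4π×10⁻⁷)(1530)²(4.940×10^-4) / (2π×0.199 m) = 1.162×10^-3 H.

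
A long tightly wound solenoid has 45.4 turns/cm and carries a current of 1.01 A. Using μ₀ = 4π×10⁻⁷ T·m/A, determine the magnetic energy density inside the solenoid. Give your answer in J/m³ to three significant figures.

B = μ₀nI = (4π×10⁻⁷)(4.540×10^3)(1.01) = 5.762×10^-3 T.
u = B²/(2μ₀) = (5.762×10^-3)²/(2×4π×10⁻⁷) = 13.21 J/m³.

u ≈ 13.2 J/m³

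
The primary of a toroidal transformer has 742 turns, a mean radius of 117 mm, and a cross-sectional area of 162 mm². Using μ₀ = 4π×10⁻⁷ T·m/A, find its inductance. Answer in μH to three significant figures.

L ≈ 152 μH

For a thin toroid, L = μ₀N²A/(2πR).
L = (4π×10⁻⁷)(742)²(1.620×10^-4) / (2π×0.117 m) = 1.5246×10^-4 H.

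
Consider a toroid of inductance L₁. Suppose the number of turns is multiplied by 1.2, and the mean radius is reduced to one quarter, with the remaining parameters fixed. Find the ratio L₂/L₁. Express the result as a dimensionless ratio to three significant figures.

For a toroid, L ∝ μᵣN²A/R.
L₂/L₁ = (1.2)^2 × (0.25)^-1 = 5.76.

L₂/L₁ = 5.76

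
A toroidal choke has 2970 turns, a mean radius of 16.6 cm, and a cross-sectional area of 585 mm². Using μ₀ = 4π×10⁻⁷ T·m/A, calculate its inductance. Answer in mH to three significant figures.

L ≈ 6.22 mH

For a thin toroid, L = μ₀N²A/(2πR).
L = (4π×10⁻⁷)(2970)²(5.850×10^-4) / (2π×0.166 m) = 6.217×10^-3 H.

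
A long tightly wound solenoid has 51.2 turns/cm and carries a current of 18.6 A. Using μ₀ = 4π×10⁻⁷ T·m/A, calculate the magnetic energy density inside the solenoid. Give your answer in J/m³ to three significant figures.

u ≈ 5700 J/m³

B = μ₀nI = (4π×10⁻⁷)(5.120×10^3)(18.6) = 0.1197 T.
u = B²/(2μ₀) = (0.1197)²/(2×4π×10⁻⁷) = 5.698×10^3 J/m³.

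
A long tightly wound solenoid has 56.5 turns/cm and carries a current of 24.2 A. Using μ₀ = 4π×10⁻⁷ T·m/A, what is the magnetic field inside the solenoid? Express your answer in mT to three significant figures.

Inside a long solenoid, B = μ₀nI.
B = (4π×10⁻⁷)(5.650×10^3 m⁻¹)(24.2 A) = 0.1718 T.

B ≈ 172 mT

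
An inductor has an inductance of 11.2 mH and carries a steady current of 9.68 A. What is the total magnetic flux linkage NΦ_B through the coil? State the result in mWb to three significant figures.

NΦ_B ≈ 108 mWb

From L = NΦ_B/I, the flux linkage is NΦ_B = LI.
NΦ_B = (1.120×10^-2 H)(9.68 A) = 0.1084 Wb.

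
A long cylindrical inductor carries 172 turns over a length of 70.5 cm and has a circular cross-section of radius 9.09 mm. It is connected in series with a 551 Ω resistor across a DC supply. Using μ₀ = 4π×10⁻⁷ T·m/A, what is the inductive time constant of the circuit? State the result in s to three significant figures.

τ ≈ 2.48e-08 s

A = πr² = π(9.090×10^-3 m)² = 2.596×10^-4 m².
L = μ₀N²A/ℓ = (4π×10⁻⁷)(172)²(2.596×10^-4)/(0.705) = 1.369×10^-5 H.
τ = L/R = (1.369×10^-5)/(551) = 2.484×10^-8 s.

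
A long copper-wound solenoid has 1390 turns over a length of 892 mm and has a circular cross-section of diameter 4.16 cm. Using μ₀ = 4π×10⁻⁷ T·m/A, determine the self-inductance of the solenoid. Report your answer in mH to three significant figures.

L ≈ 3.70 mH

A = π(d/2)² = π(2.080×10^-2 m)² = 1.359×10^-3 m².
For a long solenoid, L = μ₀N²A/ℓ.
L = (4π×10⁻⁷)(1390)²(1.359×10^-3)/(0.892 m) = 3.700×10^-3 H.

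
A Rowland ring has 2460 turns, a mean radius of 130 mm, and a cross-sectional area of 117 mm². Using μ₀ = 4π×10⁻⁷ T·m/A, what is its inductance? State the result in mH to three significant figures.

L ≈ 1.09 mH

For a thin toroid, L = μ₀N²A/(2πR).
L = (4π×10⁻⁷)(2460)²(1.170×10^-4) / (2π×0.13 m) = 1.089×10^-3 H.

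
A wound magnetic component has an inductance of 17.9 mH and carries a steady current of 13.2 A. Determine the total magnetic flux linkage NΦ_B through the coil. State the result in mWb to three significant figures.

From L = NΦ_B/I, the flux linkage is NΦ_B = LI.
NΦ_B = (1.790×10^-2 H)(13.2 A) = 0.2363 Wb.

NΦ_B ≈ 236 mWb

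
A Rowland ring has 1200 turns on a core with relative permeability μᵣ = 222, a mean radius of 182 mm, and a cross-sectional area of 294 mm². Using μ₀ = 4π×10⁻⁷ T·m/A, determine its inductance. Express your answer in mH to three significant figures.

For a thin toroid, L = μ₀μᵣN²A/(2πR).
L = (4π×10⁻⁷)(222)(1200)²(2.940×10^-4) / (2π×0.182 m) = 0.1033 H.

L ≈ 103 mH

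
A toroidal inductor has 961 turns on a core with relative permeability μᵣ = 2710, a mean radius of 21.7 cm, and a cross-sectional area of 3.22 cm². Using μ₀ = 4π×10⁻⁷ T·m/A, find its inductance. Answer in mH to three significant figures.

L ≈ 743 mH

For a thin toroid, L = μ₀μᵣN²A/(2πR).
L = (4π×10⁻⁷)(2710)(961)²(3.220×10^-4) / (2π×0.217 m) = 0.7427 H.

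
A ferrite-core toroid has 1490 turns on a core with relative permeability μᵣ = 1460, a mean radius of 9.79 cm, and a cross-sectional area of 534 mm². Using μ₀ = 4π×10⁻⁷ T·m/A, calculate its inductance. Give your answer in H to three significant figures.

L ≈ 3.54 H

For a thin toroid, L = μ₀μᵣN²A/(2πR).
L = (4π×10⁻⁷)(1460)(1490)²(5.340×10^-4) / (2π×9.790×10^-2 m) = 3.536 H.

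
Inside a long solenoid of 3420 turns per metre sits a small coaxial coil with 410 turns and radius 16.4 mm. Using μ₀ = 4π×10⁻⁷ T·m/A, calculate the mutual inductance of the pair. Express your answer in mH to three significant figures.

The outer solenoid produces a uniform field B₁ = μ₀n₁I₁ across the inner coil,
so the flux linkage is N₂Φ = N₂B₁A₂ = μ₀n₁N₂A₂·I₁, giving M = μ₀n₁N₂A₂.
A₂ = πr² = π(1.640×10^-2 m)² = 8.450×10^-4 m².
M = (4π×10⁻⁷)(3420)(410)(8.450×10^-4) = 1.489×10^-3 H.

M ≈ 1.49 mH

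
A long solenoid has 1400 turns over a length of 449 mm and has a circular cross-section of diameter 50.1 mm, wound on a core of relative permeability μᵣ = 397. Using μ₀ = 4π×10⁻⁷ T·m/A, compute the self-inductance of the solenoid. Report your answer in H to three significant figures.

A = π(d/2)² = π(2.505×10^-2 m)² = 1.971×10^-3 m².
For a long solenoid, L = μ₀μᵣN²A/ℓ.
L = (4π×10⁻⁷)(397)(1400)²(1.971×10^-3)/(0.449 m) = 4.293 H.

L ≈ 4.29 H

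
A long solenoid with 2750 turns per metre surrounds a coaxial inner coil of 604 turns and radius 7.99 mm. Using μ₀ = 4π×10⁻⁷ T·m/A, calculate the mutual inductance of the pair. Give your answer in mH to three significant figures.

The outer solenoid produces a uniform field B₁ = μ₀n₁I₁ across the inner coil,
so the flux linkage is N₂Φ = N₂B₁A₂ = μ₀n₁N₂A₂·I₁, giving M = μ₀n₁N₂A₂.
A₂ = πr² = π(7.990×10^-3 m)² = 2.006×10^-4 m².
M = (4π×10⁻⁷)(2750)(604)(2.006×10^-4) = 4.186×10^-4 H.

M ≈ 0.419 mH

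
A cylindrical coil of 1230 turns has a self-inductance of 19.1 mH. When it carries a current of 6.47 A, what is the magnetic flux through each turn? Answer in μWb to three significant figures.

From L = NΦ_B/I, the flux per turn is Φ_B = LI/N.
Φ_B = (1.910×10^-2 H)(6.47 A)/1230 = 1.0047×10^-4 Wb.

Φ_B ≈ 100 μWb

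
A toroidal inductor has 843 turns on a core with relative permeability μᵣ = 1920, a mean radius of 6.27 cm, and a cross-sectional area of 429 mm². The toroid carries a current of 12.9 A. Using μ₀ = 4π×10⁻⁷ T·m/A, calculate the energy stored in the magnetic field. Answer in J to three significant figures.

L = μ₀μᵣN²A/(2πR) = (4π×10⁻⁷)(1920)(843)²(4.290×10^-4)/(2π×6.270×10^-2) = 1.867 H.
U = ½LI² = ½(1.867)(12.9)² = 155.4 J.

U ≈ 155 J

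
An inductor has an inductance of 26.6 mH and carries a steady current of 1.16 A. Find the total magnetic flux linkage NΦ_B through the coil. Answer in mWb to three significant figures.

From L = NΦ_B/I, the flux linkage is NΦ_B = LI.
NΦ_B = (2.660×10^-2 H)(1.16 A) = 3.086×10^-2 Wb.

NΦ_B ≈ 30.9 mWb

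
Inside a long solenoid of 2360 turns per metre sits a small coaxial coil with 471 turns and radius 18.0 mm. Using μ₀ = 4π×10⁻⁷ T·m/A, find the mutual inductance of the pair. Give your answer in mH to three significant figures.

The outer solenoid produces a uniform field B₁ = μ₀n₁I₁ across the inner coil,
so the flux linkage is N₂Φ = N₂B₁A₂ = μ₀n₁N₂A₂·I₁, giving M = μ₀n₁N₂A₂.
A₂ = πr² = π(1.800×10^-2 m)² = 1.018×10^-3 m².
M = (4π×10⁻⁷)(2360)(471)(1.018×10^-3) = 1.422×10^-3 H.

M ≈ 1.42 mH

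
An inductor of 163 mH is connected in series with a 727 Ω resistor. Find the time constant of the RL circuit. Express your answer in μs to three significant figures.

τ = L/R = (0.163 H)/(727 Ω) = 2.242×10^-4 s.

τ ≈ 224 μs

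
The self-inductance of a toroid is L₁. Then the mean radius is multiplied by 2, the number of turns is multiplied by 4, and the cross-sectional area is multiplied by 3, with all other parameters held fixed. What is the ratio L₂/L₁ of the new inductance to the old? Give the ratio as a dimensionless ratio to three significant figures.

For a toroid, L ∝ μᵣN²A/R.
L₂/L₁ = (2)^-1 × (4)^2 × (3) = 24.0.

L₂/L₁ = 24.0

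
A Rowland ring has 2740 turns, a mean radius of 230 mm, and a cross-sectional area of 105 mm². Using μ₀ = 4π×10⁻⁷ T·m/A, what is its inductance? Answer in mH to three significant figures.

L ≈ 0.685 mH

For a thin toroid, L = μ₀N²A/(2πR).
L = (4π×10⁻⁷)(2740)²(1.050×10^-4) / (2π×0.23 m) = 6.8548×10^-4 H.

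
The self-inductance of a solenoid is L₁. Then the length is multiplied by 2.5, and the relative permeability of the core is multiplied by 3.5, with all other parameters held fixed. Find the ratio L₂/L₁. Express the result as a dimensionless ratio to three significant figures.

L₂/L₁ = 1.40

For a solenoid, L ∝ μᵣN²A/ℓ.
L₂/L₁ = (2.5)^-1 × (3.5) = 1.40.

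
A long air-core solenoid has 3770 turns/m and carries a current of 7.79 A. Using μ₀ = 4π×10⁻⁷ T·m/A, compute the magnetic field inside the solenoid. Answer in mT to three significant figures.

B ≈ 36.9 mT

Inside a long solenoid, B = μ₀nI.
B = (4π×10⁻⁷)(3.770×10^3 m⁻¹)(7.79 A) = 3.691×10^-2 T.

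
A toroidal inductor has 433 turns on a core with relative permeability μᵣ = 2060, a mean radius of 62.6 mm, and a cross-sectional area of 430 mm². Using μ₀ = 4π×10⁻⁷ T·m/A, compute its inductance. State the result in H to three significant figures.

For a thin toroid, L = μ₀μᵣN²A/(2πR).
L = (4π×10⁻⁷)(2060)(433)²(4.300×10^-4) / (2π×6.260×10^-2 m) = 0.5306 H.

L ≈ 0.531 H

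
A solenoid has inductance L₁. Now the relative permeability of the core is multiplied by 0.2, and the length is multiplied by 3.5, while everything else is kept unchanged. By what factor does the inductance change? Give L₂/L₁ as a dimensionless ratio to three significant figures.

For a solenoid, L ∝ μᵣN²A/ℓ.
L₂/L₁ = (0.2) × (3.5)^-1 = 0.0571.

L₂/L₁ = 0.0571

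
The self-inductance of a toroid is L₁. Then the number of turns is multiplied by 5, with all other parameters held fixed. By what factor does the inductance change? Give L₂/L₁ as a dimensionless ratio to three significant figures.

For a toroid, L ∝ μᵣN²A/R.
L₂/L₁ = (5)^2 = 25.0.

L₂/L₁ = 25.0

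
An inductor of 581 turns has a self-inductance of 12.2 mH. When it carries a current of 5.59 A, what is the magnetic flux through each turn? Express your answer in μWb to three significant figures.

From L = NΦ_B/I, the flux per turn is Φ_B = LI/N.
Φ_B = (1.220×10^-2 H)(5.59 A)/581 = 1.174×10^-4 Wb.

Φ_B ≈ 117 μWb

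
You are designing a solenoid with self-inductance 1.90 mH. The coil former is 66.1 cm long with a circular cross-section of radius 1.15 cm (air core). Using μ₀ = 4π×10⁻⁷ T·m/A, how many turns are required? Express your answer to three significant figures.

A = πr² = π(1.150×10^-2 m)² = 4.1548×10^-4 m².
From L = μ₀N²A/ℓ, N = √(Lℓ / (μ₀A)).
N = √[(1.900×10^-3)(0.661) / ((4π×10⁻⁷)×4.1548×10^-4)] = √(2.405×10^6) ≈ 1551.0.

N ≈ 1550 turns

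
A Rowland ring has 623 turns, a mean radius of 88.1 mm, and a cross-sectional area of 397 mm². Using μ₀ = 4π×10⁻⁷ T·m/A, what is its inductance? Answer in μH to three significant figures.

L ≈ 350 μH

For a thin toroid, L = μ₀N²A/(2πR).
L = (4π×10⁻⁷)(623)²(3.970×10^-4) / (2π×8.810×10^-2 m) = 3.498×10^-4 H.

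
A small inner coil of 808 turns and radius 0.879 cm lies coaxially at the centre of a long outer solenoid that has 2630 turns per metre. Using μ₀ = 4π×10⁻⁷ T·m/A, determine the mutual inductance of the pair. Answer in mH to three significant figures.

M ≈ 0.648 mH

The outer solenoid produces a uniform field B₁ = μ₀n₁I₁ across the inner coil,
so the flux linkage is N₂Φ = N₂B₁A₂ = μ₀n₁N₂A₂·I₁, giving M = μ₀n₁N₂A₂.
A₂ = πr² = π(8.790×10^-3 m)² = 2.427×10^-4 m².
M = (4π×10⁻⁷)(2630)(808)(2.427×10^-4) = 6.482×10^-4 H.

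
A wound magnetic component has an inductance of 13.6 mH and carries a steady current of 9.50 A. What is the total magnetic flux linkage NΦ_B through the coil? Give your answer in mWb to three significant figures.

From L = NΦ_B/I, the flux linkage is NΦ_B = LI.
NΦ_B = (1.360×10^-2 H)(9.50 A) = 0.1292 Wb.

NΦ_B ≈ 129 mWb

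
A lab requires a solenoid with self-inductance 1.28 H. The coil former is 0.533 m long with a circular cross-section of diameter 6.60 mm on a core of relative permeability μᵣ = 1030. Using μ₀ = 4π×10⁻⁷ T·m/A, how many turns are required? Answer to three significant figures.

N ≈ 3930 turns

A = π(d/2)² = π(3.300×10^-3 m)² = 3.421×10^-5 m².
From L = μ₀μᵣN²A/ℓ, N = √(Lℓ / (μ₀μᵣA)).
N = √[(1.28)(0.533) / ((4π×10⁻⁷)(1030)×3.421×10^-5)] = √(1.541×10^7) ≈ 3925.1.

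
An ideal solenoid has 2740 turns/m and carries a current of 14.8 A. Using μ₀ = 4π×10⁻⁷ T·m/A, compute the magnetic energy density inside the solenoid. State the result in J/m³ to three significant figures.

B = μ₀nI = (4π×10⁻⁷)(2.740×10^3)(14.8) = 5.096×10^-2 T.
u = B²/(2μ₀) = (5.096×10^-2)²/(2×4π×10⁻⁷) = 1.033×10^3 J/m³.

u ≈ 1030 J/m³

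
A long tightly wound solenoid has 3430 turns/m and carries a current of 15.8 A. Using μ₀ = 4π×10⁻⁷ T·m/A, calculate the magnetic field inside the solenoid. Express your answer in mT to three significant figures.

Inside a long solenoid, B = μ₀nI.
B = (4π×10⁻⁷)(3.430×10^3 m⁻¹)(15.8 A) = 6.810×10^-2 T.

B ≈ 68.1 mT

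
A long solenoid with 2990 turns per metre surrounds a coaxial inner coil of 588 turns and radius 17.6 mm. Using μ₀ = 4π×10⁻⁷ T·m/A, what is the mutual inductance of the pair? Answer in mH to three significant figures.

M ≈ 2.15 mH

The outer solenoid produces a uniform field B₁ = μ₀n₁I₁ across the inner coil,
so the flux linkage is N₂Φ = N₂B₁A₂ = μ₀n₁N₂A₂·I₁, giving M = μ₀n₁N₂A₂.
A₂ = πr² = π(1.760×10^-2 m)² = 9.731×10^-4 m².
M = (4π×10⁻⁷)(2990)(588)(9.731×10^-4) = 2.150×10^-3 H.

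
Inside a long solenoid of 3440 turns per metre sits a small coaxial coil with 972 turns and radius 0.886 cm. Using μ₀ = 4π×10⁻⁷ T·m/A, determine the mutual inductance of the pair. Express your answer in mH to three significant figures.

M ≈ 1.04 mH

The outer solenoid produces a uniform field B₁ = μ₀n₁I₁ across the inner coil,
so the flux linkage is N₂Φ = N₂B₁A₂ = μ₀n₁N₂A₂·I₁, giving M = μ₀n₁N₂A₂.
A₂ = πr² = π(8.860×10^-3 m)² = 2.466×10^-4 m².
M = (4π×10⁻⁷)(3440)(972)(2.466×10^-4) = 1.036×10^-3 H.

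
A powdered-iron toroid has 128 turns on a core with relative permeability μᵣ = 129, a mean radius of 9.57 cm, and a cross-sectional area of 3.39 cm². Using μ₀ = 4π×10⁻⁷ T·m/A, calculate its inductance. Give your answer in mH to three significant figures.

For a thin toroid, L = μ₀μᵣN²A/(2πR).
L = (4π×10⁻⁷)(129)(128)²(3.390×10^-4) / (2π×9.570×10^-2 m) = 1.497×10^-3 H.

L ≈ 1.50 mH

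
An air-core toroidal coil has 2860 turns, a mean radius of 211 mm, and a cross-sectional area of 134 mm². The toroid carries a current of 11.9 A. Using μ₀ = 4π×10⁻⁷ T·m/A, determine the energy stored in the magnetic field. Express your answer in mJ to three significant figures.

U ≈ 73.6 mJ

L = μ₀N²A/(2πR) = (4π×10⁻⁷)(2860)²(1.340×10^-4)/(2π×0.211) = 1.039×10^-3 H.
U = ½LI² = ½(1.039×10^-3)(11.9)² = 7.356×10^-2 J.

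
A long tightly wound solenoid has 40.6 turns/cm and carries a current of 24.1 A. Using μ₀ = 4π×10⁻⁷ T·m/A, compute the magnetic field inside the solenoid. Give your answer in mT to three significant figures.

B ≈ 123 mT

Inside a long solenoid, B = μ₀nI.
B = (4π×10⁻⁷)(4.060×10^3 m⁻¹)(24.1 A) = 0.123 T.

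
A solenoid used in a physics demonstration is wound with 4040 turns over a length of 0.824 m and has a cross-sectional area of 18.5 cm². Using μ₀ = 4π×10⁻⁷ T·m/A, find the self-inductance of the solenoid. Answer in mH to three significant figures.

L ≈ 46.0 mH

A = 18.5 cm² = 1.850×10^-3 m².
For a long solenoid, L = μ₀N²A/ℓ.
L = (4π×10⁻⁷)(4040)²(1.850×10^-3)/(0.824 m) = 4.6049×10^-2 H.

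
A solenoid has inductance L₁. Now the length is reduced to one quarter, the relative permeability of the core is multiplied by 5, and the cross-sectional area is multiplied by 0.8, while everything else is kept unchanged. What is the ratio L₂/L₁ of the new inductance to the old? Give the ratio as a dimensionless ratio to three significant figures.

L₂/L₁ = 16.0

For a solenoid, L ∝ μᵣN²A/ℓ.
L₂/L₁ = (0.25)^-1 × (5) × (0.8) = 16.0.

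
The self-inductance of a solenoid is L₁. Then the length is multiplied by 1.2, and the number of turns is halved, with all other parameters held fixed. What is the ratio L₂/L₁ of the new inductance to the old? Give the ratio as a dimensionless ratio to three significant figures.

For a solenoid, L ∝ μᵣN²A/ℓ.
L₂/L₁ = (1.2)^-1 × (0.5)^2 = 0.208.

L₂/L₁ = 0.208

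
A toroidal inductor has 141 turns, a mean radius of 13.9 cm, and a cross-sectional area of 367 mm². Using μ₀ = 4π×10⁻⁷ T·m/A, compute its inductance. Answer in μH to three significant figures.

L ≈ 10.5 μH

For a thin toroid, L = μ₀N²A/(2πR).
L = (4π×10⁻⁷)(141)²(3.670×10^-4) / (2π×0.139 m) = 1.050×10^-5 H.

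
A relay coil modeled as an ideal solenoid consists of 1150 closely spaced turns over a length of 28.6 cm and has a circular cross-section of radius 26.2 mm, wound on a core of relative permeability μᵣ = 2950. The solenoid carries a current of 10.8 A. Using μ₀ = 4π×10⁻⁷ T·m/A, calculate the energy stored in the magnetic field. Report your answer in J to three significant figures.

A = πr² = π(2.620×10^-2 m)² = 2.157×10^-3 m².
L = μ₀μᵣN²A/ℓ = (4π×10⁻⁷)(2950)(1150)²(2.157×10^-3)/(0.286) = 36.97 H.
U = ½LI² = ½(36.97)(10.8)² = 2.156×10^3 J.

U ≈ 2160 J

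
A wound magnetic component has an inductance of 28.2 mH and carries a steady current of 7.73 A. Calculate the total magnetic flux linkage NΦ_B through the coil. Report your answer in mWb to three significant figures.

NΦ_B ≈ 218 mWb

From L = NΦ_B/I, the flux linkage is NΦ_B = LI.
NΦ_B = (2.820×10^-2 H)(7.73 A) = 0.218 Wb.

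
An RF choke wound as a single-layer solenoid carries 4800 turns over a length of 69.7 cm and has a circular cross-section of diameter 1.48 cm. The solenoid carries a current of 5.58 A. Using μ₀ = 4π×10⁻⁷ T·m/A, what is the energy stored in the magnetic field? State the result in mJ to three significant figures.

A = π(d/2)² = π(7.400×10^-3 m)² = 1.720×10^-4 m².
L = μ₀N²A/ℓ = (4π×10⁻⁷)(4800)²(1.720×10^-4)/(0.697) = 7.146×10^-3 H.
U = ½LI² = ½(7.146×10^-3)(5.58)² = 0.1113 J.

U ≈ 111 mJ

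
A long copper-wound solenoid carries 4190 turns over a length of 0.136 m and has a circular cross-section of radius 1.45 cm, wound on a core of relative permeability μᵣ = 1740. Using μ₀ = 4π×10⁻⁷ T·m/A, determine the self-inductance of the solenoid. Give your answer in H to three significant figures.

L ≈ 186 H

A = πr² = π(1.450×10^-2 m)² = 6.605×10^-4 m².
For a long solenoid, L = μ₀μᵣN²A/ℓ.
L = (4π×10⁻⁷)(1740)(4190)²(6.605×10^-4)/(0.136 m) = 186.4 H.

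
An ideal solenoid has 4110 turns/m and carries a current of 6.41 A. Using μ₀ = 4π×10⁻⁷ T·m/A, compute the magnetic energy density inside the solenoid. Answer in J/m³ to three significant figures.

B = μ₀nI = (4π×10⁻⁷)(4.110×10^3)(6.41) = 3.311×10^-2 T.
u = B²/(2μ₀) = (3.311×10^-2)²/(2×4π×10⁻⁷) = 436.1 J/m³.

u ≈ 436 J/m³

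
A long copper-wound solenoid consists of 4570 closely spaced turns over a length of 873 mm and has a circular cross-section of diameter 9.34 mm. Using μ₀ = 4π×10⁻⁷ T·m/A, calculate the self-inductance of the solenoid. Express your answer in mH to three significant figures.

L ≈ 2.06 mH

A = π(d/2)² = π(4.670×10^-3 m)² = 6.851×10^-5 m².
For a long solenoid, L = μ₀N²A/ℓ.
L = (4π×10⁻⁷)(4570)²(6.851×10^-5)/(0.873 m) = 2.060×10^-3 H.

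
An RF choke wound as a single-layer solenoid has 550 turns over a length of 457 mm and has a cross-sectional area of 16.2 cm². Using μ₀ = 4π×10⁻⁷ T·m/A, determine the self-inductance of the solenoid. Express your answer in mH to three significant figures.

A = 16.2 cm² = 1.620×10^-3 m².
For a long solenoid, L = μ₀N²A/ℓ.
L = (4π×10⁻⁷)(550)²(1.620×10^-3)/(0.457 m) = 1.348×10^-3 H.

L ≈ 1.35 mH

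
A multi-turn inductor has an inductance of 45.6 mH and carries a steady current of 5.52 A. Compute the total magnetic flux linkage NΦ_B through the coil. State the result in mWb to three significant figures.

From L = NΦ_B/I, the flux linkage is NΦ_B = LI.
NΦ_B = (4.560×10^-2 H)(5.52 A) = 0.2517 Wb.

NΦ_B ≈ 252 mWb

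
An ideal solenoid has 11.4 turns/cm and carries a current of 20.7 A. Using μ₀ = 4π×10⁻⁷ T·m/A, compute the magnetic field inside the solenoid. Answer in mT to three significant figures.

Inside a long solenoid, B = μ₀nI.
B = (4π×10⁻⁷)(1.140×10^3 m⁻¹)(20.7 A) = 2.965×10^-2 T.

B ≈ 29.7 mT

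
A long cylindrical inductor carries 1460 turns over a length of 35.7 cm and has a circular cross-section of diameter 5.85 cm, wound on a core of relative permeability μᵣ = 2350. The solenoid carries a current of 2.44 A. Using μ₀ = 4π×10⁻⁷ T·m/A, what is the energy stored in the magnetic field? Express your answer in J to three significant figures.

U ≈ 141 J

A = π(d/2)² = π(2.925×10^-2 m)² = 2.688×10^-3 m².
L = μ₀μᵣN²A/ℓ = (4π×10⁻⁷)(2350)(1460)²(2.688×10^-3)/(0.357) = 47.39 H.
U = ½LI² = ½(47.39)(2.44)² = 141.1 J.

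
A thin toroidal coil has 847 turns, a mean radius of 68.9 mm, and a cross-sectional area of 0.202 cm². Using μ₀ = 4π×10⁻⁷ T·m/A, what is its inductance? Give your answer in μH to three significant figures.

L ≈ 42.1 μH

For a thin toroid, L = μ₀N²A/(2πR).
L = (4π×10⁻⁷)(847)²(2.020×10^-5) / (2π×6.890×10^-2 m) = 4.207×10^-5 H.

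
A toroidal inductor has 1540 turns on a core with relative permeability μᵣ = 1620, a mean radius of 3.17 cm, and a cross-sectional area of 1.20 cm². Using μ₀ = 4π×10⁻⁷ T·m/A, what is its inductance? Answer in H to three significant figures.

For a thin toroid, L = μ₀μᵣN²A/(2πR).
L = (4π×10⁻⁷)(1620)(1540)²(1.200×10^-4) / (2π×3.170×10^-2 m) = 2.909 H.

L ≈ 2.91 H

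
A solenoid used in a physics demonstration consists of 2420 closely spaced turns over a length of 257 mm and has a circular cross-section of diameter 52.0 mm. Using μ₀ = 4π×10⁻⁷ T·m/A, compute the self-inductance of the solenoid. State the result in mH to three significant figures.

A = π(d/2)² = π(2.600×10^-2 m)² = 2.124×10^-3 m².
For a long solenoid, L = μ₀N²A/ℓ.
L = (4π×10⁻⁷)(2420)²(2.124×10^-3)/(0.257 m) = 6.081×10^-2 H.

L ≈ 60.8 mH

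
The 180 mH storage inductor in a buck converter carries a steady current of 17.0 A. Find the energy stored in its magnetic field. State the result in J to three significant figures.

Stored magnetic energy: U = ½LI².
U = ½(0.18 H)(17.0 A)² = 26.01 J.

U ≈ 26.0 J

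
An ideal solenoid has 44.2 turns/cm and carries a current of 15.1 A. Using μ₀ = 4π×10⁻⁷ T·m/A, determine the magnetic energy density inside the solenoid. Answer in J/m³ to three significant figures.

B = μ₀nI = (4π×10⁻⁷)(4.420×10^3)(15.1) = 8.387×10^-2 T.
u = B²/(2μ₀) = (8.387×10^-2)²/(2×4π×10⁻⁷) = 2.799×10^3 J/m³.

u ≈ 2800 J/m³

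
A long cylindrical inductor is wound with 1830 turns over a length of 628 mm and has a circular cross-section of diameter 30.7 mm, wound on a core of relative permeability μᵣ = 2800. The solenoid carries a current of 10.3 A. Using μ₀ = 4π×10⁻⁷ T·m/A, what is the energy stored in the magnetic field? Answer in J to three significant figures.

A = π(d/2)² = π(1.535×10^-2 m)² = 7.402×10^-4 m².
L = μ₀μᵣN²A/ℓ = (4π×10⁻⁷)(2800)(1830)²(7.402×10^-4)/(0.628) = 13.89 H.
U = ½LI² = ½(13.89)(10.3)² = 736.8 J.

U ≈ 737 J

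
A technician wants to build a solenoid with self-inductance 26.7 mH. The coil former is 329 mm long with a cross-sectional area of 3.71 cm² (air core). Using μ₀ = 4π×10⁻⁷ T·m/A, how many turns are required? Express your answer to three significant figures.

A = 3.71 cm² = 3.710×10^-4 m².
From L = μ₀N²A/ℓ, N = √(Lℓ / (μ₀A)).
N = √[(2.670×10^-2)(0.329) / ((4π×10⁻⁷)×3.710×10^-4)] = √(1.884×10^7) ≈ 4340.7.

N ≈ 4340 turns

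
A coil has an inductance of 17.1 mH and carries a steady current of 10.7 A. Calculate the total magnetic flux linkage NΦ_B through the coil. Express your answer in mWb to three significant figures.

NΦ_B ≈ 183 mWb

From L = NΦ_B/I, the flux linkage is NΦ_B = LI.
NΦ_B = (1.710×10^-2 H)(10.7 A) = 0.183 Wb.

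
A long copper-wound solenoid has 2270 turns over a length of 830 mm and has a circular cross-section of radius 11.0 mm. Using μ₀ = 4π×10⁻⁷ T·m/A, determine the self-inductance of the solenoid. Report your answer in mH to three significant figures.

A = πr² = π(1.100×10^-2 m)² = 3.801×10^-4 m².
For a long solenoid, L = μ₀N²A/ℓ.
L = (4π×10⁻⁷)(2270)²(3.801×10^-4)/(0.83 m) = 2.966×10^-3 H.

L ≈ 2.97 mH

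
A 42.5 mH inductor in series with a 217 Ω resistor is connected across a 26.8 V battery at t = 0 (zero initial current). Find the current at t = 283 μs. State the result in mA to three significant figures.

τ = L/R = 4.250×10^-2/217 = 1.959×10^-4 s; final current I_∞ = ε/R = 26.8/217 = 0.1235 A.
I(t) = I_∞(1 − e^(−t/τ)) with t/τ = 1.445.
I = (0.1235)(1 − e^(−1.445)) = 9.439×10^-2 A.

I ≈ 94.4 mA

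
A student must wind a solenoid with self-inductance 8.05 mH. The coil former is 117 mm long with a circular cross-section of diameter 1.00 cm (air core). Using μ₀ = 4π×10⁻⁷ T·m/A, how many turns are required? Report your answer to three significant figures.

N ≈ 3090 turns

A = π(d/2)² = π(5.000×10^-3 m)² = 7.854×10^-5 m².
From L = μ₀N²A/ℓ, N = √(Lℓ / (μ₀A)).
N = √[(8.050×10^-3)(0.117) / ((4π×10⁻⁷)×7.854×10^-5)] = √(9.543×10^6) ≈ 3089.2.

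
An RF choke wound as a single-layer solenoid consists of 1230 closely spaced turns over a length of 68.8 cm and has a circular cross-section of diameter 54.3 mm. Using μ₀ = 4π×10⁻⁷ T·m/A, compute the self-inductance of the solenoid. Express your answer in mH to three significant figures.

A = π(d/2)² = π(2.715×10^-2 m)² = 2.316×10^-3 m².
For a long solenoid, L = μ₀N²A/ℓ.
L = (4π×10⁻⁷)(1230)²(2.316×10^-3)/(0.688 m) = 6.399×10^-3 H.

L ≈ 6.40 mH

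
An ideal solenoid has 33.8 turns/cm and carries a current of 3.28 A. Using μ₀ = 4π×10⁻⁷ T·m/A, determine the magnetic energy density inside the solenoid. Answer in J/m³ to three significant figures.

u ≈ 77.2 J/m³

B = μ₀nI = (4π×10⁻⁷)(3.380×10^3)(3.28) = 1.393×10^-2 T.
u = B²/(2μ₀) = (1.393×10^-2)²/(2×4π×10⁻⁷) = 77.23 J/m³.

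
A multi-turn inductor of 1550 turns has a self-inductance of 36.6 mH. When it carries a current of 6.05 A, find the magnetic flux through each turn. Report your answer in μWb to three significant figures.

From L = NΦ_B/I, the flux per turn is Φ_B = LI/N.
Φ_B = (3.660×10^-2 H)(6.05 A)/1550 = 1.429×10^-4 Wb.

Φ_B ≈ 143 μWb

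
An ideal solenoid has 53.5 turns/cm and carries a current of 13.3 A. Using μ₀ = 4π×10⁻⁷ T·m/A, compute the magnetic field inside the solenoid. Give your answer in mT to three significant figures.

Inside a long solenoid, B = μ₀nI.
B = (4π×10⁻⁷)(5.350×10^3 m⁻¹)(13.3 A) = 8.942×10^-2 T.

B ≈ 89.4 mT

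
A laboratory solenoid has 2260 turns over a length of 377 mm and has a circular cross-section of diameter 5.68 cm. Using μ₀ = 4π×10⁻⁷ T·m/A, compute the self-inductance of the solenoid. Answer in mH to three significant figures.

A = π(d/2)² = π(2.840×10^-2 m)² = 2.534×10^-3 m².
For a long solenoid, L = μ₀N²A/ℓ.
L = (4π×10⁻⁷)(2260)²(2.534×10^-3)/(0.377 m) = 4.314×10^-2 H.

L ≈ 43.1 mH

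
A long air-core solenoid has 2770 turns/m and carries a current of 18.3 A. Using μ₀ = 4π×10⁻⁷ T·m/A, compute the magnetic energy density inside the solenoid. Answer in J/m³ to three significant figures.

u ≈ 1610 J/m³

B = μ₀nI = (4π×10⁻⁷)(2.770×10^3)(18.3) = 6.370×10^-2 T.
u = B²/(2μ₀) = (6.370×10^-2)²/(2×4π×10⁻⁷) = 1.6145×10^3 J/m³.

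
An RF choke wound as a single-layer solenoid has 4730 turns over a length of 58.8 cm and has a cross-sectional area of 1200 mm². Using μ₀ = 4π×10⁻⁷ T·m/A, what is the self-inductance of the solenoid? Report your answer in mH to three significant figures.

L ≈ 57.4 mH

A = 1200 mm² = 1.200×10^-3 m².
For a long solenoid, L = μ₀N²A/ℓ.
L = (4π×10⁻⁷)(4730)²(1.200×10^-3)/(0.588 m) = 5.738×10^-2 H.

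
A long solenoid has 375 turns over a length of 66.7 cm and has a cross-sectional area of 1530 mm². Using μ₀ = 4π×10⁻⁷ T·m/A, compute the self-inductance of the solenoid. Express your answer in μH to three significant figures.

A = 1530 mm² = 1.530×10^-3 m².
For a long solenoid, L = μ₀N²A/ℓ.
L = (4π×10⁻⁷)(375)²(1.530×10^-3)/(0.667 m) = 4.054×10^-4 H.

L ≈ 405 μH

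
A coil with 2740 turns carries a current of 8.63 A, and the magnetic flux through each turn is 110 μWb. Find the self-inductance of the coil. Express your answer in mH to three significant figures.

L ≈ 34.9 mH

Self-inductance is defined by L = NΦ_B/I (flux linkage over current).
L = (2740)(1.100×10^-4 Wb)/(8.63 A) = 3.492×10^-2 H.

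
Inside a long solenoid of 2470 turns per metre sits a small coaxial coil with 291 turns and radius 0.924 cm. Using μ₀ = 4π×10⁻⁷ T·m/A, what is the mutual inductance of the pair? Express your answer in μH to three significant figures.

The outer solenoid produces a uniform field B₁ = μ₀n₁I₁ across the inner coil,
so the flux linkage is N₂Φ = N₂B₁A₂ = μ₀n₁N₂A₂·I₁, giving M = μ₀n₁N₂A₂.
A₂ = πr² = π(9.240×10^-3 m)² = 2.682×10^-4 m².
M = (4π×10⁻⁷)(2470)(291)(2.682×10^-4) = 2.423×10^-4 H.

M ≈ 242 μH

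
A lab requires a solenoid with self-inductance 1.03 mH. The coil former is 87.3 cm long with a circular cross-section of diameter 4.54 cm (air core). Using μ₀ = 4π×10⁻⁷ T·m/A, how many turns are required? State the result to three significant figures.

A = π(d/2)² = π(2.270×10^-2 m)² = 1.619×10^-3 m².
From L = μ₀N²A/ℓ, N = √(Lℓ / (μ₀A)).
N = √[(1.030×10^-3)(0.873) / ((4π×10⁻⁷)×1.619×10^-3)] = √(4.420×10^5) ≈ 664.8.

N ≈ 665 turns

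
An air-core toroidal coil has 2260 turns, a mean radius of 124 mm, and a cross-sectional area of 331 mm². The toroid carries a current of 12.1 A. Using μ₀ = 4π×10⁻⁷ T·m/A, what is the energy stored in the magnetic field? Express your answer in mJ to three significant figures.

U ≈ 200 mJ

L = μ₀N²A/(2πR) = (4π×10⁻⁷)(2260)²(3.310×10^-4)/(2π×0.124) = 2.727×10^-3 H.
U = ½LI² = ½(2.727×10^-3)(12.1)² = 0.1996 J.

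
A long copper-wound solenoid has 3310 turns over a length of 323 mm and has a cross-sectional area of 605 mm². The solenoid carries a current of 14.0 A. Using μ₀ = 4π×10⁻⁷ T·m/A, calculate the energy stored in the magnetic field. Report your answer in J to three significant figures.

A = 605 mm² = 6.050×10^-4 m².
L = μ₀N²A/ℓ = (4π×10⁻⁷)(3310)²(6.050×10^-4)/(0.323) = 2.579×10^-2 H.
U = ½LI² = ½(2.579×10^-2)(14.0)² = 2.527 J.

U ≈ 2.53 J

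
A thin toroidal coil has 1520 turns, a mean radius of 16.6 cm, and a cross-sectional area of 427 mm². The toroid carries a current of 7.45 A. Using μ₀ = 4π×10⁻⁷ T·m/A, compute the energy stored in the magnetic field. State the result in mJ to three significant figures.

U ≈ 33.0 mJ

L = μ₀N²A/(2πR) = (4π×10⁻⁷)(1520)²(4.270×10^-4)/(2π×0.166) = 1.189×10^-3 H.
U = ½LI² = ½(1.189×10^-3)(7.45)² = 3.299×10^-2 J.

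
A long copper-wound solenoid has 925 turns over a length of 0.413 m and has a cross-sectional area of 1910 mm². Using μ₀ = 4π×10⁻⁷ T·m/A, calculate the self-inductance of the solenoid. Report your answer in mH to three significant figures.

A = 1910 mm² = 1.910×10^-3 m².
For a long solenoid, L = μ₀N²A/ℓ.
L = (4π×10⁻⁷)(925)²(1.910×10^-3)/(0.413 m) = 4.973×10^-3 H.

L ≈ 4.97 mH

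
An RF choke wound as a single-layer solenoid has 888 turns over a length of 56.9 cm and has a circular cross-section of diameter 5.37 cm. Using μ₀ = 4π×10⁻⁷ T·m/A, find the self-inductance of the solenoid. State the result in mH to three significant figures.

A = π(d/2)² = π(2.685×10^-2 m)² = 2.2648×10^-3 m².
For a long solenoid, L = μ₀N²A/ℓ.
L = (4π×10⁻⁷)(888)²(2.2648×10^-3)/(0.569 m) = 3.944×10^-3 H.

L ≈ 3.94 mH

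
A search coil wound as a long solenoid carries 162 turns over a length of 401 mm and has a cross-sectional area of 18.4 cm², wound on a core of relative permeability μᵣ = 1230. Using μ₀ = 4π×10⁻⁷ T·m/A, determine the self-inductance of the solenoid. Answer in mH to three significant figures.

L ≈ 186 mH

A = 18.4 cm² = 1.840×10^-3 m².
For a long solenoid, L = μ₀μᵣN²A/ℓ.
L = (4π×10⁻⁷)(1230)(162)²(1.840×10^-3)/(0.401 m) = 0.1861 H.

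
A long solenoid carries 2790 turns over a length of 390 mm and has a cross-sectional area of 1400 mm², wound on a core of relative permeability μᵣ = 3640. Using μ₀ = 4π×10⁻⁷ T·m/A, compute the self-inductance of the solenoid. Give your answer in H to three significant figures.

L ≈ 128 H

A = 1400 mm² = 1.400×10^-3 m².
For a long solenoid, L = μ₀μᵣN²A/ℓ.
L = (4π×10⁻⁷)(3640)(2790)²(1.400×10^-3)/(0.39 m) = 127.8 H.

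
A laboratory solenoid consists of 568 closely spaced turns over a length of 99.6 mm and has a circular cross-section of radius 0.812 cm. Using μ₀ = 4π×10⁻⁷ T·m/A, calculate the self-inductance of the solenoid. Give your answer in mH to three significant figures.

L ≈ 0.843 mH

A = πr² = π(8.120×10^-3 m)² = 2.071×10^-4 m².
For a long solenoid, L = μ₀N²A/ℓ.
L = (4π×10⁻⁷)(568)²(2.071×10^-4)/(9.960×10^-2 m) = 8.432×10^-4 H.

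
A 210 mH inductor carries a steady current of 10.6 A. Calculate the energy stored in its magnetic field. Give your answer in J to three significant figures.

Stored magnetic energy: U = ½LI².
U = ½(0.21 H)(10.6 A)² = 11.8 J.

U ≈ 11.8 J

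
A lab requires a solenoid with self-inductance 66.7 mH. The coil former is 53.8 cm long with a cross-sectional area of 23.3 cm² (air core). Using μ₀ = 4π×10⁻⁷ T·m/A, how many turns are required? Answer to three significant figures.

A = 23.3 cm² = 2.330×10^-3 m².
From L = μ₀N²A/ℓ, N = √(Lℓ / (μ₀A)).
N = √[(6.670×10^-2)(0.538) / ((4π×10⁻⁷)×2.330×10^-3)] = √(1.226×10^7) ≈ 3500.8.

N ≈ 3500 turns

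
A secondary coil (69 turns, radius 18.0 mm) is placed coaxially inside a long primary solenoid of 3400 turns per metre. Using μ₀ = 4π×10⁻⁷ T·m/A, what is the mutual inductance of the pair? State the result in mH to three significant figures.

The outer solenoid produces a uniform field B₁ = μ₀n₁I₁ across the inner coil,
so the flux linkage is N₂Φ = N₂B₁A₂ = μ₀n₁N₂A₂·I₁, giving M = μ₀n₁N₂A₂.
A₂ = πr² = π(1.800×10^-2 m)² = 1.018×10^-3 m².
M = (4π×10⁻⁷)(3400)(69)(1.018×10^-3) = 3.001×10^-4 H.

M ≈ 0.300 mH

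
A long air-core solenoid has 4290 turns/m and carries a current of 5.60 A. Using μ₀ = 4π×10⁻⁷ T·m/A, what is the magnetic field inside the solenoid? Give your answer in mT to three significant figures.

Inside a long solenoid, B = μ₀nI.
B = (4π×10⁻⁷)(4.290×10^3 m⁻¹)(5.60 A) = 3.019×10^-2 T.

B ≈ 30.2 mT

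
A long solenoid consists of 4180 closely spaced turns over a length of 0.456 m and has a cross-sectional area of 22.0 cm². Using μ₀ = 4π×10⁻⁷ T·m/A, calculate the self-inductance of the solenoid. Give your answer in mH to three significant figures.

L ≈ 106 mH

A = 22.0 cm² = 2.200×10^-3 m².
For a long solenoid, L = μ₀N²A/ℓ.
L = (4π×10⁻⁷)(4180)²(2.200×10^-3)/(0.456 m) = 0.1059 H.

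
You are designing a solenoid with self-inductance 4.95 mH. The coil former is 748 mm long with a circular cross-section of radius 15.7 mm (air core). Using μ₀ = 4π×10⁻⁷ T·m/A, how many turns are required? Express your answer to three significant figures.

N ≈ 1950 turns

A = πr² = π(1.570×10^-2 m)² = 7.744×10^-4 m².
From L = μ₀N²A/ℓ, N = √(Lℓ / (μ₀A)).
N = √[(4.950×10^-3)(0.748) / ((4π×10⁻⁷)×7.744×10^-4)] = √(3.8049×10^6) ≈ 1950.6.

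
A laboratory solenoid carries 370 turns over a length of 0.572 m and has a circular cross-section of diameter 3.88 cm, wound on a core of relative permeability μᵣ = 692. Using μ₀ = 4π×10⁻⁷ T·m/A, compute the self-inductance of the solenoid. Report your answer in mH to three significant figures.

A = π(d/2)² = π(1.940×10^-2 m)² = 1.182×10^-3 m².
For a long solenoid, L = μ₀μᵣN²A/ℓ.
L = (4π×10⁻⁷)(692)(370)²(1.182×10^-3)/(0.572 m) = 0.2461 H.

L ≈ 246 mH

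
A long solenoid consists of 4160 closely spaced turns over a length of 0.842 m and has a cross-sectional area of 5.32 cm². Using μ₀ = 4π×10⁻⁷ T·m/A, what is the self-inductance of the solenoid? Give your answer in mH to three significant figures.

A = 5.32 cm² = 5.320×10^-4 m².
For a long solenoid, L = μ₀N²A/ℓ.
L = (4π×10⁻⁷)(4160)²(5.320×10^-4)/(0.842 m) = 1.374×10^-2 H.

L ≈ 13.7 mH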